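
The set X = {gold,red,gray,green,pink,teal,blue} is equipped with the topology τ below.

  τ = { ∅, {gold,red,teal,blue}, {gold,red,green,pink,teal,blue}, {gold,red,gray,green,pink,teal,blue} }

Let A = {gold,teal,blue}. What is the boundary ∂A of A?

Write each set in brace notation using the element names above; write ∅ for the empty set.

opens ⊆ A: ∅; union → int = ∅
complement {red,gray,green,pink}; its interior ∅; cl(A) = X∖∅ = {gold,red,gray,green,pink,teal,blue}
boundary = {gold,red,gray,green,pink,teal,blue} ∖ ∅ = {gold,red,gray,green,pink,teal,blue}

{gold,red,gray,green,pink,teal,blue}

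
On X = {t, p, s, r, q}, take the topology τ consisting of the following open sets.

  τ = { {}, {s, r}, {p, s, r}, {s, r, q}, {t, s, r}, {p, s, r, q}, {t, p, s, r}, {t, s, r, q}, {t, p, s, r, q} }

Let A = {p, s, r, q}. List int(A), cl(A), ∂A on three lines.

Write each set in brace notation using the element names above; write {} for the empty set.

int(A) = {p, s, r, q}
cl(A)  = {t, p, s, r, q}
∂A     = {t}

U open, U⊆A: {}, {s, r}, {s, r, q}, {p, s, r}, {p, s, r, q}. int(A) = ⋃ = {p, s, r, q}
X∖A={t}, int(X∖A)={}, hence cl(A)={t, p, s, r, q}
∂A: remove int from cl → {t}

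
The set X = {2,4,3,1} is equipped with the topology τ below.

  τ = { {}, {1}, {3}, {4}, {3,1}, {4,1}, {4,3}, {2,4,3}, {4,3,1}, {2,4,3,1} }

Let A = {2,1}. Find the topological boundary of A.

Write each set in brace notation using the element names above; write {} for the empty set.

{2}

open subsets of A: {}, {1}; so int(A) = {1}
closure: X∖int(X∖A) = X∖{4,3} = {2,1}
∂A = {2,1} minus {1} = {2}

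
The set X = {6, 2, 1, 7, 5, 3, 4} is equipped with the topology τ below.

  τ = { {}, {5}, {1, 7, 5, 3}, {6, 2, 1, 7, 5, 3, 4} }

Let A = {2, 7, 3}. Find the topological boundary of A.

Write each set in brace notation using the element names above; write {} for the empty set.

open subsets of A: {}; so int(A) = {}
closure: X∖int(X∖A) = X∖{5} = {6, 2, 1, 7, 3, 4}
∂A = {6, 2, 1, 7, 3, 4} minus {} = {6, 2, 1, 7, 3, 4}

{6, 2, 1, 7, 3, 4}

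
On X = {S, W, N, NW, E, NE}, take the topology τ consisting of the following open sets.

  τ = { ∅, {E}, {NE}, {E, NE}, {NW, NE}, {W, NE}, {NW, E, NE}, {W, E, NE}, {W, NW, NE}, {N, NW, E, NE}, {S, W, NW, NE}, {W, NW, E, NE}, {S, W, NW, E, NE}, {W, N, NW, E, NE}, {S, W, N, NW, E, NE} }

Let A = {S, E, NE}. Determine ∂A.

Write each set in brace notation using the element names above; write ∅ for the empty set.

interior: largest open inside A is {E, NE} (from ∅, {E}, {NE}, {E, NE})
cl via duality: int({W, N, NW}) = ∅, so X∖∅ = {S, W, N, NW, E, NE}
cl∖int = {S, W, N, NW}

{S, W, N, NW}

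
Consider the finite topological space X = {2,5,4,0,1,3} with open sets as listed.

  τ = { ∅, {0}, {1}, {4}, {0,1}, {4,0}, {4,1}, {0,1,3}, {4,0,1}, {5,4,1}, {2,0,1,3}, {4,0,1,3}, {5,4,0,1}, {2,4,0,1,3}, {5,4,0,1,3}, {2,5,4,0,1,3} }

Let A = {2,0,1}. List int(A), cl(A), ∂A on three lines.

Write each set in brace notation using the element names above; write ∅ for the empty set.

interior: largest open inside A is {0,1} (from ∅, {0}, {1}, {0,1})
cl via duality: int({5,4,3}) = {4}, so X∖{4} = {2,5,0,1,3}
cl∖int = {2,5,3}

int(A) = {0,1}
cl(A)  = {2,5,0,1,3}
∂A     = {2,5,3}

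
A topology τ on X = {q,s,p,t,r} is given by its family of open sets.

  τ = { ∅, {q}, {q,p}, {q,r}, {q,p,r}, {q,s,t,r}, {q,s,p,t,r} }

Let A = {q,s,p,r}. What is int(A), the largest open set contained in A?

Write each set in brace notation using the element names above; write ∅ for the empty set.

{q,p,r}

opens ⊆ A: ∅, {q}, {q,r}, {q,p}, {q,p,r}; union → int = {q,p,r}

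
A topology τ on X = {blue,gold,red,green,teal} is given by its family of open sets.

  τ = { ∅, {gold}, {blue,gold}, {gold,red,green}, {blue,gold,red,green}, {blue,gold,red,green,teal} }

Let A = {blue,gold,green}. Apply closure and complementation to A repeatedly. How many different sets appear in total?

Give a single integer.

6

closure: X∖int(X∖A) = X∖∅ = {blue,gold,red,green,teal}
Let k=closure and c=complement:
  1. A     = {blue,gold,green}
  2. kA    = {blue,gold,red,green,teal}
  3. cA    = {red,teal}
  4. ckA   = ∅
  5. kcA   = {red,green,teal}
  6. ckcA  = {blue,gold}
— saturated at 6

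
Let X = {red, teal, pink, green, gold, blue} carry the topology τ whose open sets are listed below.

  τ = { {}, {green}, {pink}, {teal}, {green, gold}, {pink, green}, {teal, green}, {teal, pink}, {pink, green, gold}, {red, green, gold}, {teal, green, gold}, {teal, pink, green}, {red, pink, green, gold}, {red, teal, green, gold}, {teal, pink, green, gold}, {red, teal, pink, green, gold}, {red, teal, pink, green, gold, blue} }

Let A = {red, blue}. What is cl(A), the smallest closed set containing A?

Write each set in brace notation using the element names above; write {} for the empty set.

{red, blue}

X∖A={teal, pink, green, gold}, int(X∖A)={teal, pink, green, gold}, hence cl(A)={red, blue}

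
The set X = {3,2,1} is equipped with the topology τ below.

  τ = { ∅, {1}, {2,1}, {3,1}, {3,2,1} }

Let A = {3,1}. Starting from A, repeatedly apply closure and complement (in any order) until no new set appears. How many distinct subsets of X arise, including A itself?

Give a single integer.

4

complement {2}; its interior ∅; cl(A) = X∖∅ = {3,2,1}
With k = closure, c = complement:
  1. A     = {3,1}
  2. kA    = {3,2,1}
  3. cA    = {2}
  4. ckA   = ∅
k, c of each give nothing new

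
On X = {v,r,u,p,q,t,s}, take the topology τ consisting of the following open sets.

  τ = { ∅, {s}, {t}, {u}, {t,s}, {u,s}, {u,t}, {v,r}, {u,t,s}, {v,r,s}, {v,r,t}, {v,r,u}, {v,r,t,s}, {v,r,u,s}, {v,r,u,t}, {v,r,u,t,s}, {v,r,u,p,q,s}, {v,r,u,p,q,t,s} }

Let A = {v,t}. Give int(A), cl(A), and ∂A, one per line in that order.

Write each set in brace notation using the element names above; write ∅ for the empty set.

int(A) = {t}
cl(A)  = {v,r,p,q,t}
∂A     = {v,r,p,q}

U open, U⊆A: ∅, {t}. int(A) = ⋃ = {t}
X∖A={r,u,p,q,s}, int(X∖A)={u,s}, hence cl(A)={v,r,p,q,t}
∂A: remove int from cl → {v,r,p,q}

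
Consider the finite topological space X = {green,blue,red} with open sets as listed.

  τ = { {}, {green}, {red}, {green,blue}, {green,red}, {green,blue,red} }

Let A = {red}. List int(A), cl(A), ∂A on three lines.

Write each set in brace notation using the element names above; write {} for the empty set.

int(A) = {red}
cl(A)  = {red}
∂A     = {}

open subsets of A: {}, {red}; so int(A) = {red}
closure: X∖int(X∖A) = X∖{green,blue} = {red}
∂A = {red} minus {red} = {}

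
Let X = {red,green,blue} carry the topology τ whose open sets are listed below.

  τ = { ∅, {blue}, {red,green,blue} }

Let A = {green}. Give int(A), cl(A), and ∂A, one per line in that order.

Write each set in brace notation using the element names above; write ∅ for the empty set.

int(A) = ∅
cl(A)  = {red,green}
∂A     = {red,green}

U open, U⊆A: ∅. int(A) = ⋃ = ∅
X∖A={red,blue}, int(X∖A)={blue}, hence cl(A)={red,green}
∂A: remove int from cl → {red,green}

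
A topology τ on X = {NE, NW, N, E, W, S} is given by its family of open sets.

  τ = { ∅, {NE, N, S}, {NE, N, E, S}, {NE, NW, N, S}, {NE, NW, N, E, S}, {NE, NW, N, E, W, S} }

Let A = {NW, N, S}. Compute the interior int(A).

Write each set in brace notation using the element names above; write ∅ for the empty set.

∅

U open, U⊆A: ∅. int(A) = ⋃ = ∅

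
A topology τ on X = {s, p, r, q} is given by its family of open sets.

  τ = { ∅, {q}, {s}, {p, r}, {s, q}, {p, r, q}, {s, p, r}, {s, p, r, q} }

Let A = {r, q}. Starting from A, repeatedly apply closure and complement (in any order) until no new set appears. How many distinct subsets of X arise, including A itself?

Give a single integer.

6

complement {s, p}; its interior {s}; cl(A) = X∖{s} = {p, r, q}
With k = closure, c = complement:
  1. A     = {r, q}
  2. kA    = {p, r, q}
  3. cA    = {s, p}
  4. ckA   = {s}
  5. kcA   = {s, p, r}
  6. ckcA  = {q}
k, c of each give nothing new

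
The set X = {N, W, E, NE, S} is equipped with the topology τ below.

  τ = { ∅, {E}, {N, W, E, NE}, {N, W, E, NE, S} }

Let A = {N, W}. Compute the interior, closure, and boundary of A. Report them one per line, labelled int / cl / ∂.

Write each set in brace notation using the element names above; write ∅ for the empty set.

int(A) = ∅
cl(A)  = {N, W, NE, S}
∂A     = {N, W, NE, S}

interior: largest open inside A is ∅ (from ∅)
cl via duality: int({E, NE, S}) = {E}, so X∖{E} = {N, W, NE, S}
cl∖int = {N, W, NE, S}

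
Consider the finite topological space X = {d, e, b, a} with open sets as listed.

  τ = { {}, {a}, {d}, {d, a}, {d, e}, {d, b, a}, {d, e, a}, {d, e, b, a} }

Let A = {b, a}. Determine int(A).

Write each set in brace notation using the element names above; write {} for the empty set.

opens ⊆ A: {}, {a}; union → int = {a}

{a}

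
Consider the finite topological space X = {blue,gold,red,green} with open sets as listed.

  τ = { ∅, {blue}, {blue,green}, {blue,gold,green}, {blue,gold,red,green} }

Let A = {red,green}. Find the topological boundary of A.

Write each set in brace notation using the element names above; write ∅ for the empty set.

{gold,red,green}

open subsets of A: ∅; so int(A) = ∅
closure: X∖int(X∖A) = X∖{blue} = {gold,red,green}
∂A = {gold,red,green} minus ∅ = {gold,red,green}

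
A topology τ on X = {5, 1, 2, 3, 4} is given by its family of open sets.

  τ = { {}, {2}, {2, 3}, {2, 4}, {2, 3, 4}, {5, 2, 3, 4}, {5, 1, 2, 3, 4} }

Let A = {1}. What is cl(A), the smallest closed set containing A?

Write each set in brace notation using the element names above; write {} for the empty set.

{1}

X∖A={5, 2, 3, 4}, int(X∖A)={5, 2, 3, 4}, hence cl(A)={1}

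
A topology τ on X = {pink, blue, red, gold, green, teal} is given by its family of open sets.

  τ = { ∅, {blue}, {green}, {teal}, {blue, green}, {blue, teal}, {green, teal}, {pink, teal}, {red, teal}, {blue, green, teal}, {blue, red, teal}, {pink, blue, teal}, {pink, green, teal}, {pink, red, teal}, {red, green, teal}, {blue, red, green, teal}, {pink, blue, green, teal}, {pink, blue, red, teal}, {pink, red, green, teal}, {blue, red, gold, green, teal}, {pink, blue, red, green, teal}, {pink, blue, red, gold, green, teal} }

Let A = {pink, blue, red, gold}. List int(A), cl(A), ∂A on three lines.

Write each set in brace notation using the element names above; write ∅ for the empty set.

int(A) = {blue}
cl(A)  = {pink, blue, red, gold}
∂A     = {pink, red, gold}

opens ⊆ A: ∅, {blue}; union → int = {blue}
complement {green, teal}; its interior {green, teal}; cl(A) = X∖{green, teal} = {pink, blue, red, gold}
boundary = {pink, blue, red, gold} ∖ {blue} = {pink, red, gold}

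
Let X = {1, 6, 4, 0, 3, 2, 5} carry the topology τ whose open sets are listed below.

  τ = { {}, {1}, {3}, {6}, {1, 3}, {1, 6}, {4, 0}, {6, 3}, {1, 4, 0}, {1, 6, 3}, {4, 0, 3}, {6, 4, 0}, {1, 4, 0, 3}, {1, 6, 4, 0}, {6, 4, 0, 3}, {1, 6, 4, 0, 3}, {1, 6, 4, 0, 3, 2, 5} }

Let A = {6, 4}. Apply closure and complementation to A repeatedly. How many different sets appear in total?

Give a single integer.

10

complement {1, 0, 3, 2, 5}; its interior {1, 3}; cl(A) = X∖{1, 3} = {6, 4, 0, 2, 5}
With k = closure, c = complement:
  1. A     = {6, 4}
  2. kA    = {6, 4, 0, 2, 5}
  3. cA    = {1, 0, 3, 2, 5}
  4. ckA   = {1, 3}
  5. kcA   = {1, 4, 0, 3, 2, 5}
  6. kckA  = {1, 3, 2, 5}
  7. ckcA  = {6}
  8. ckckA = {6, 4, 0}
  9. kckcA = {6, 2, 5}
  10. ckckcA = {1, 4, 0, 3}
k, c of each give nothing new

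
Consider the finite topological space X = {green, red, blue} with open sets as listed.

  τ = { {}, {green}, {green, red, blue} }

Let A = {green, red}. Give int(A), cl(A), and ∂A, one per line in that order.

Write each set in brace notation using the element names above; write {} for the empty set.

U open, U⊆A: {}, {green}. int(A) = ⋃ = {green}
X∖A={blue}, int(X∖A)={}, hence cl(A)={green, red, blue}
∂A: remove int from cl → {red, blue}

int(A) = {green}
cl(A)  = {green, red, blue}
∂A     = {red, blue}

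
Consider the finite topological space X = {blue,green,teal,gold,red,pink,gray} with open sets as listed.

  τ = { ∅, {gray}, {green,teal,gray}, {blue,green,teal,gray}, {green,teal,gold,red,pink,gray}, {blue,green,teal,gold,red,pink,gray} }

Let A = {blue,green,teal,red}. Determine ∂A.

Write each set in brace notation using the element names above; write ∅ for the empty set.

{blue,green,teal,gold,red,pink}

interior: largest open inside A is ∅ (from ∅)
cl via duality: int({gold,pink,gray}) = {gray}, so X∖{gray} = {blue,green,teal,gold,red,pink}
cl∖int = {blue,green,teal,gold,red,pink}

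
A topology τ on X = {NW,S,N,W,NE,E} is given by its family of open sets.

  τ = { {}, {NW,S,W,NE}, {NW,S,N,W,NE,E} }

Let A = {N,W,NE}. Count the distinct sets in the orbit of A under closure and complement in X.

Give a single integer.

4

cl via duality: int({NW,S,E}) = {}, so X∖{} = {NW,S,N,W,NE,E}
Write k for closure, c for complement:
  1. A     = {N,W,NE}
  2. kA    = {NW,S,N,W,NE,E}
  3. cA    = {NW,S,E}
  4. ckA   = {}
applying k or c yields no new set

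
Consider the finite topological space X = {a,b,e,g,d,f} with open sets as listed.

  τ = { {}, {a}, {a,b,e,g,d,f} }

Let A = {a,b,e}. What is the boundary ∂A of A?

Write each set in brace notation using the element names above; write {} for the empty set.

open subsets of A: {}, {a}; so int(A) = {a}
closure: X∖int(X∖A) = X∖{} = {a,b,e,g,d,f}
∂A = {a,b,e,g,d,f} minus {a} = {b,e,g,d,f}

{b,e,g,d,f}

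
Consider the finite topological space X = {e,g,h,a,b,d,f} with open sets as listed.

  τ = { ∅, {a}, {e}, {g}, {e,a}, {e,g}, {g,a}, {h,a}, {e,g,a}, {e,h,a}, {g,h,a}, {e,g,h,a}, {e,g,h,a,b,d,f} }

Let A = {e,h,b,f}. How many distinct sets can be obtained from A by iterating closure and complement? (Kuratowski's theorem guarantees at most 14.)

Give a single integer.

complement {g,a,d}; its interior {g,a}; cl(A) = X∖{g,a} = {e,h,b,d,f}
With k = closure, c = complement:
  1. A     = {e,h,b,f}
  2. kA    = {e,h,b,d,f}
  3. cA    = {g,a,d}
  4. ckA   = {g,a}
  5. kcA   = {g,h,a,b,d,f}
  6. ckcA  = {e}
  7. kckcA = {e,b,d,f}
  8. ckckcA = {g,h,a}
k, c of each give nothing new

8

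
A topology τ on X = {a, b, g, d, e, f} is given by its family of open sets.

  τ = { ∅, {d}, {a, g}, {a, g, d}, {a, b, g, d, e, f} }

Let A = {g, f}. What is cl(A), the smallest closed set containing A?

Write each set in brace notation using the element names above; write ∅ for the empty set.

closure: X∖int(X∖A) = X∖{d} = {a, b, g, e, f}

{a, b, g, e, f}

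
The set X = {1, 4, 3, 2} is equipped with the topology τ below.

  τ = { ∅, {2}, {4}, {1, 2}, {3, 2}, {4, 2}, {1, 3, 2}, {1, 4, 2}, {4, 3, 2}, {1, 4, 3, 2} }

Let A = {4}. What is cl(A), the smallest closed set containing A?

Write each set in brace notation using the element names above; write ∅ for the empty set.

{4}

complement {1, 3, 2}; its interior {1, 3, 2}; cl(A) = X∖{1, 3, 2} = {4}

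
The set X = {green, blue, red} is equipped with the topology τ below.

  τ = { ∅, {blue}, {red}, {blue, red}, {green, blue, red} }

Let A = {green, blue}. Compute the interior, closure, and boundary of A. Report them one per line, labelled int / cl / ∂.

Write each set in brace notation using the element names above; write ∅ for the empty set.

int(A) = {blue}
cl(A)  = {green, blue}
∂A     = {green}

U open, U⊆A: ∅, {blue}. int(A) = ⋃ = {blue}
X∖A={red}, int(X∖A)={red}, hence cl(A)={green, blue}
∂A: remove int from cl → {green}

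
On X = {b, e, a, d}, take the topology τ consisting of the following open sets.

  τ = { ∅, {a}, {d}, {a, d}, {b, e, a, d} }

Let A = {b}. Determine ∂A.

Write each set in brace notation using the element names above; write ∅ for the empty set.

open subsets of A: ∅; so int(A) = ∅
closure: X∖int(X∖A) = X∖{a, d} = {b, e}
∂A = {b, e} minus ∅ = {b, e}

{b, e}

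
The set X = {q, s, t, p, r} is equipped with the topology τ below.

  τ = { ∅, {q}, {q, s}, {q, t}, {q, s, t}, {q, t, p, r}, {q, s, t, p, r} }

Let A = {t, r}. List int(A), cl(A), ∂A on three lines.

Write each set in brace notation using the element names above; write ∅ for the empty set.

opens ⊆ A: ∅; union → int = ∅
complement {q, s, p}; its interior {q, s}; cl(A) = X∖{q, s} = {t, p, r}
boundary = {t, p, r} ∖ ∅ = {t, p, r}

int(A) = ∅
cl(A)  = {t, p, r}
∂A     = {t, p, r}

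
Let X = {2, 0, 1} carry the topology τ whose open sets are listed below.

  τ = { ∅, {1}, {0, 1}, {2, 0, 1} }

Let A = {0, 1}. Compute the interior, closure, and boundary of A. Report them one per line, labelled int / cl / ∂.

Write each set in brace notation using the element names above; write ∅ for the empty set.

opens ⊆ A: ∅, {1}, {0, 1}; union → int = {0, 1}
complement {2}; its interior ∅; cl(A) = X∖∅ = {2, 0, 1}
boundary = {2, 0, 1} ∖ {0, 1} = {2}

int(A) = {0, 1}
cl(A)  = {2, 0, 1}
∂A     = {2}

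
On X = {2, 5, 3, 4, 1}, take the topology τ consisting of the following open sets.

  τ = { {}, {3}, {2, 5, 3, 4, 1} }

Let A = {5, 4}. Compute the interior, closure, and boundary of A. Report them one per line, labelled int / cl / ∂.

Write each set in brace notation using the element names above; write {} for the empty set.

int(A) = {}
cl(A)  = {2, 5, 4, 1}
∂A     = {2, 5, 4, 1}

opens ⊆ A: {}; union → int = {}
complement {2, 3, 1}; its interior {3}; cl(A) = X∖{3} = {2, 5, 4, 1}
boundary = {2, 5, 4, 1} ∖ {} = {2, 5, 4, 1}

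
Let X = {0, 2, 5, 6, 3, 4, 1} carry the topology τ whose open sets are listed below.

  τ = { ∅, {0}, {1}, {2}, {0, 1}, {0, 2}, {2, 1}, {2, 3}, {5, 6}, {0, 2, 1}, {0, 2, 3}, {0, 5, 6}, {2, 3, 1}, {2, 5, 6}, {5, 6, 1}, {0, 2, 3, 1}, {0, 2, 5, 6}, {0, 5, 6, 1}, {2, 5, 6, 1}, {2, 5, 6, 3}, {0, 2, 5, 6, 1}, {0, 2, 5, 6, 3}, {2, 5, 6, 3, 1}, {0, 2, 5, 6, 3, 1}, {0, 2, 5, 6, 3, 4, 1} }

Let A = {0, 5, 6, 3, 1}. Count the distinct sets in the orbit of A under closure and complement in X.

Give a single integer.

complement {2, 4}; its interior {2}; cl(A) = X∖{2} = {0, 5, 6, 3, 4, 1}
With k = closure, c = complement:
  1. A     = {0, 5, 6, 3, 1}
  2. kA    = {0, 5, 6, 3, 4, 1}
  3. cA    = {2, 4}
  4. ckA   = {2}
  5. kcA   = {2, 3, 4}
  6. ckcA  = {0, 5, 6, 1}
  7. kckcA = {0, 5, 6, 4, 1}
  8. ckckcA = {2, 3}
k, c of each give nothing new

8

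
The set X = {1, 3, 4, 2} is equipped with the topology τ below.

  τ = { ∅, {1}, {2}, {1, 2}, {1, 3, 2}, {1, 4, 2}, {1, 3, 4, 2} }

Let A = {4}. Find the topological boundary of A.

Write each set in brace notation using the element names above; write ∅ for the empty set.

open subsets of A: ∅; so int(A) = ∅
closure: X∖int(X∖A) = X∖{1, 3, 2} = {4}
∂A = {4} minus ∅ = {4}

{4}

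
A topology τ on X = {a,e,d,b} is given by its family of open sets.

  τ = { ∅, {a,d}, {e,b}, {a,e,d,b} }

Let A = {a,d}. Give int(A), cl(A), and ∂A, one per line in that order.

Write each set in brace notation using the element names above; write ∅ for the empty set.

U open, U⊆A: ∅, {a,d}. int(A) = ⋃ = {a,d}
X∖A={e,b}, int(X∖A)={e,b}, hence cl(A)={a,d}
∂A: remove int from cl → ∅

int(A) = {a,d}
cl(A)  = {a,d}
∂A     = ∅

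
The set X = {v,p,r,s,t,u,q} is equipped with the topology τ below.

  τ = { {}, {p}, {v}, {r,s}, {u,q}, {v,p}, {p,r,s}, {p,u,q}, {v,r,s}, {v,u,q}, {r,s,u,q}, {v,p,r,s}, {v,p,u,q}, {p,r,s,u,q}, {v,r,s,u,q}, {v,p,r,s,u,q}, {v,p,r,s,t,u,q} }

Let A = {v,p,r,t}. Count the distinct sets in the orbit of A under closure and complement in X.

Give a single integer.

10

X∖A={s,u,q}, int(X∖A)={u,q}, hence cl(A)={v,p,r,s,t}
Orbit (k=closure, c=complement):
  1. A     = {v,p,r,t}
  2. kA    = {v,p,r,s,t}
  3. cA    = {s,u,q}
  4. ckA   = {u,q}
  5. kcA   = {r,s,t,u,q}
  6. kckA  = {t,u,q}
  7. ckcA  = {v,p}
  8. ckckA = {v,p,r,s}
  9. kckcA = {v,p,t}
  10. ckckcA = {r,s,u,q}
(closed under both — stop)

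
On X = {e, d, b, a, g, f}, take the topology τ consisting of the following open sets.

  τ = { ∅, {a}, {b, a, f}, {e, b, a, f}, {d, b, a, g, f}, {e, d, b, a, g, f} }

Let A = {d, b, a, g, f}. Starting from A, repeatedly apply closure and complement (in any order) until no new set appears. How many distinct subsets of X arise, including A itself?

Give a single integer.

4

closure: X∖int(X∖A) = X∖∅ = {e, d, b, a, g, f}
Let k=closure and c=complement:
  1. A     = {d, b, a, g, f}
  2. kA    = {e, d, b, a, g, f}
  3. cA    = {e}
  4. ckA   = ∅
— saturated at 4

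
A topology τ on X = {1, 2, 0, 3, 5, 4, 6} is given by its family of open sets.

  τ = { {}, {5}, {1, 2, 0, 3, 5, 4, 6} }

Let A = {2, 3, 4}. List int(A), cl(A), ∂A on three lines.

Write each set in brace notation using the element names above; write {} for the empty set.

interior: largest open inside A is {} (from {})
cl via duality: int({1, 0, 5, 6}) = {5}, so X∖{5} = {1, 2, 0, 3, 4, 6}
cl∖int = {1, 2, 0, 3, 4, 6}

int(A) = {}
cl(A)  = {1, 2, 0, 3, 4, 6}
∂A     = {1, 2, 0, 3, 4, 6}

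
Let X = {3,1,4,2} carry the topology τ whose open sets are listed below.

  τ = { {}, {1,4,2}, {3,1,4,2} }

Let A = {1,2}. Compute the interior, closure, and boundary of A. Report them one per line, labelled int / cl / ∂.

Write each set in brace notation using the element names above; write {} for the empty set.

int(A) = {}
cl(A)  = {3,1,4,2}
∂A     = {3,1,4,2}

U open, U⊆A: {}. int(A) = ⋃ = {}
X∖A={3,4}, int(X∖A)={}, hence cl(A)={3,1,4,2}
∂A: remove int from cl → {3,1,4,2}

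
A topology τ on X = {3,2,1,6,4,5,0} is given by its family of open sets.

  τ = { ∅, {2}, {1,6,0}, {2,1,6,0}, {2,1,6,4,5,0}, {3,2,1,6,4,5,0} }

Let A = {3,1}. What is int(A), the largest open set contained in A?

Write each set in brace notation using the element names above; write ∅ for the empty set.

opens ⊆ A: ∅; union → int = ∅

∅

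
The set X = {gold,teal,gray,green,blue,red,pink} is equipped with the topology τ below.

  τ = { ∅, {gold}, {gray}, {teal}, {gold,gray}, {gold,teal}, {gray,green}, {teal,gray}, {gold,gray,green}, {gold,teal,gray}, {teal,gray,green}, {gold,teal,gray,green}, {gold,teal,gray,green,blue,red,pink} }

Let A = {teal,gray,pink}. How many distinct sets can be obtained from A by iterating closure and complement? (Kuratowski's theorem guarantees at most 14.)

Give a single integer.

X∖A={gold,green,blue,red}, int(X∖A)={gold}, hence cl(A)={teal,gray,green,blue,red,pink}
Orbit (k=closure, c=complement):
  1. A     = {teal,gray,pink}
  2. kA    = {teal,gray,green,blue,red,pink}
  3. cA    = {gold,green,blue,red}
  4. ckA   = {gold}
  5. kcA   = {gold,green,blue,red,pink}
  6. kckA  = {gold,blue,red,pink}
  7. ckcA  = {teal,gray}
  8. ckckA = {teal,gray,green}
(closed under both — stop)

8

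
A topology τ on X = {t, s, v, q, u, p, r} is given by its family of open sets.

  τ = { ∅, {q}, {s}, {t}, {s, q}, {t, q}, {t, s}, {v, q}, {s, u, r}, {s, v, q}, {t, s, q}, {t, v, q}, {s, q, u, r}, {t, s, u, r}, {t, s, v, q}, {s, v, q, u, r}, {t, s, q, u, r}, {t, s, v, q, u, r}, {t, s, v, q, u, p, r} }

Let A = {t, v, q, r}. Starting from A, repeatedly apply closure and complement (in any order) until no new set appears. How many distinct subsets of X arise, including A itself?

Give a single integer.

closure: X∖int(X∖A) = X∖{s} = {t, v, q, u, p, r}
Let k=closure and c=complement:
  1. A     = {t, v, q, r}
  2. kA    = {t, v, q, u, p, r}
  3. cA    = {s, u, p}
  4. ckA   = {s}
  5. kcA   = {s, u, p, r}
  6. ckcA  = {t, v, q}
  7. kckcA = {t, v, q, p}
  8. ckckcA = {s, u, r}
— saturated at 8

8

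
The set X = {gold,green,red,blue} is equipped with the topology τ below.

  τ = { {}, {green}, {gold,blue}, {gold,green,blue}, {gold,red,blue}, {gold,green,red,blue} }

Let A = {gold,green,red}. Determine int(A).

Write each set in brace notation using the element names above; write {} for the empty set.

U open, U⊆A: {}, {green}. int(A) = ⋃ = {green}

{green}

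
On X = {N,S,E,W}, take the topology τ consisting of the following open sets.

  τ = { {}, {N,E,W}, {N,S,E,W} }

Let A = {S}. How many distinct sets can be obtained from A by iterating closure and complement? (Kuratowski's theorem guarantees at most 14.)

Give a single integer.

complement {N,E,W}; its interior {N,E,W}; cl(A) = X∖{N,E,W} = {S}
With k = closure, c = complement:
  1. A     = {S}
  2. cA    = {N,E,W}
  3. kcA   = {N,S,E,W}
  4. ckcA  = {}
k, c of each give nothing new

4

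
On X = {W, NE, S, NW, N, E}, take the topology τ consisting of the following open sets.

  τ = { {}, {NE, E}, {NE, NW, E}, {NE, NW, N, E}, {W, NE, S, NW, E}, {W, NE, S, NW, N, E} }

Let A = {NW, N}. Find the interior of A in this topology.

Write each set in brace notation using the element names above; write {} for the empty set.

open subsets of A: {}; so int(A) = {}

{}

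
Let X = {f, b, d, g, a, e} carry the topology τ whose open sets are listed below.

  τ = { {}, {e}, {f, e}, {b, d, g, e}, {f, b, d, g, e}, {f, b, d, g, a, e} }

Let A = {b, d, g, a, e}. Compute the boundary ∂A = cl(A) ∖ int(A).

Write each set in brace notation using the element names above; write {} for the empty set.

{f, a}

opens ⊆ A: {}, {e}, {b, d, g, e}; union → int = {b, d, g, e}
complement {f}; its interior {}; cl(A) = X∖{} = {f, b, d, g, a, e}
boundary = {f, b, d, g, a, e} ∖ {b, d, g, e} = {f, a}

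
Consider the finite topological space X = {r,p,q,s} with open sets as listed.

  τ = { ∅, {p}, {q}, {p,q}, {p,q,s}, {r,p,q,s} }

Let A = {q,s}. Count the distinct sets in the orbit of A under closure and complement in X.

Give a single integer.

closure: X∖int(X∖A) = X∖{p} = {r,q,s}
Let k=closure and c=complement:
  1. A     = {q,s}
  2. kA    = {r,q,s}
  3. cA    = {r,p}
  4. ckA   = {p}
  5. kcA   = {r,p,s}
  6. ckcA  = {q}
— saturated at 6

6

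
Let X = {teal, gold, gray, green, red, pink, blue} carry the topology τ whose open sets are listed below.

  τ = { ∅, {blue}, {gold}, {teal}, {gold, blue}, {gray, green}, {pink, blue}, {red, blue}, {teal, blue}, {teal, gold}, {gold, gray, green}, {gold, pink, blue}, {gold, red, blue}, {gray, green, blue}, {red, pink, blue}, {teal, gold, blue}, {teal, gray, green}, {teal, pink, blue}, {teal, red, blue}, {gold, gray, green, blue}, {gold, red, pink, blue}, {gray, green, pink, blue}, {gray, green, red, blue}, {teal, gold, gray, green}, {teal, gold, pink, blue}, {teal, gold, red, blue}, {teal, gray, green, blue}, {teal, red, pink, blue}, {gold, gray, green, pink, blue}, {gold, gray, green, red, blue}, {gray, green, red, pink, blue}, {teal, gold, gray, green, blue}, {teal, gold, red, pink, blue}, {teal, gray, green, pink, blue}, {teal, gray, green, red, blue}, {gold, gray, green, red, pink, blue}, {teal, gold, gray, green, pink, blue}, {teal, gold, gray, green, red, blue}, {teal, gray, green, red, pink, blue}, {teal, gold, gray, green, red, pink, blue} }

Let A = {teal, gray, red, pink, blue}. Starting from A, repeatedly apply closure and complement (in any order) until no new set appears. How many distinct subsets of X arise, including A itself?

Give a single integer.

complement {gold, green}; its interior {gold}; cl(A) = X∖{gold} = {teal, gray, green, red, pink, blue}
With k = closure, c = complement:
  1. A     = {teal, gray, red, pink, blue}
  2. kA    = {teal, gray, green, red, pink, blue}
  3. cA    = {gold, green}
  4. ckA   = {gold}
  5. kcA   = {gold, gray, green}
  6. ckcA  = {teal, red, pink, blue}
k, c of each give nothing new

6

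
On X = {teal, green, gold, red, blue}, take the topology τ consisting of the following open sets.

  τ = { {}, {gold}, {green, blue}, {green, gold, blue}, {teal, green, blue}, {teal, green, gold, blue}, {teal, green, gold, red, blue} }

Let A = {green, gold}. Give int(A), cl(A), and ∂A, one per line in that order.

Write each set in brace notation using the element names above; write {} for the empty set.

int(A) = {gold}
cl(A)  = {teal, green, gold, red, blue}
∂A     = {teal, green, red, blue}

interior: largest open inside A is {gold} (from {}, {gold})
cl via duality: int({teal, red, blue}) = {}, so X∖{} = {teal, green, gold, red, blue}
cl∖int = {teal, green, red, blue}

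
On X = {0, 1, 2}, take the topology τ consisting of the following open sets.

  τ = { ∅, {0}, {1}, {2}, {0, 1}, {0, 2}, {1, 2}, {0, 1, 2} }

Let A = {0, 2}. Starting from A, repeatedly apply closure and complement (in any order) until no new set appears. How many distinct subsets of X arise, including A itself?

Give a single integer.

complement {1}; its interior {1}; cl(A) = X∖{1} = {0, 2}
With k = closure, c = complement:
  1. A     = {0, 2}
  2. cA    = {1}
k, c of each give nothing new

2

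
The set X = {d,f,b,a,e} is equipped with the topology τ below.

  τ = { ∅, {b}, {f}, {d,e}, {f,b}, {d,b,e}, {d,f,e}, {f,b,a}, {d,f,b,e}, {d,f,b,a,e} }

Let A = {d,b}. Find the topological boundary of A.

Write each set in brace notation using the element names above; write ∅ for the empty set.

{d,a,e}

open subsets of A: ∅, {b}; so int(A) = {b}
closure: X∖int(X∖A) = X∖{f} = {d,b,a,e}
∂A = {d,b,a,e} minus {b} = {d,a,e}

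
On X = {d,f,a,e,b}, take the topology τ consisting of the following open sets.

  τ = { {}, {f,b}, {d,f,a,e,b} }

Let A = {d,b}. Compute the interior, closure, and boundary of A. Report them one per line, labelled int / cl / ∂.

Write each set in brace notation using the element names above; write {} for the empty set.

int(A) = {}
cl(A)  = {d,f,a,e,b}
∂A     = {d,f,a,e,b}

opens ⊆ A: {}; union → int = {}
complement {f,a,e}; its interior {}; cl(A) = X∖{} = {d,f,a,e,b}
boundary = {d,f,a,e,b} ∖ {} = {d,f,a,e,b}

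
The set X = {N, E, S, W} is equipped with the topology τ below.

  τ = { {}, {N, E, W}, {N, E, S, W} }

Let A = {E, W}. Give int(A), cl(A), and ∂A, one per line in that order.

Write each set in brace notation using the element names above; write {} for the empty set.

int(A) = {}
cl(A)  = {N, E, S, W}
∂A     = {N, E, S, W}

opens ⊆ A: {}; union → int = {}
complement {N, S}; its interior {}; cl(A) = X∖{} = {N, E, S, W}
boundary = {N, E, S, W} ∖ {} = {N, E, S, W}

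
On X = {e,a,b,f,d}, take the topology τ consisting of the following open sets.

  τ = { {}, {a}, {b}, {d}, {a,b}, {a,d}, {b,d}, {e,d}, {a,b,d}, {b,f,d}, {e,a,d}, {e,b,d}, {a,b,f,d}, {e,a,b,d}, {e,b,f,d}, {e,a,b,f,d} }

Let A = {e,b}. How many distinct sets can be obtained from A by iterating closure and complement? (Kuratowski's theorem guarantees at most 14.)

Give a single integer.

8

closure: X∖int(X∖A) = X∖{a,d} = {e,b,f}
Let k=closure and c=complement:
  1. A     = {e,b}
  2. kA    = {e,b,f}
  3. cA    = {a,f,d}
  4. ckA   = {a,d}
  5. kcA   = {e,a,f,d}
  6. ckcA  = {b}
  7. kckcA = {b,f}
  8. ckckcA = {e,a,d}
— saturated at 8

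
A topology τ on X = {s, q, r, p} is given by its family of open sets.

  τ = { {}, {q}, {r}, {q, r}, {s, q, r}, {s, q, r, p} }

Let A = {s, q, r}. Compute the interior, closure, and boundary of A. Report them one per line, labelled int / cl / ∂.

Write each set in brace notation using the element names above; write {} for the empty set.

int(A) = {s, q, r}
cl(A)  = {s, q, r, p}
∂A     = {p}

open subsets of A: {}, {q}, {r}, {q, r}, {s, q, r}; so int(A) = {s, q, r}
closure: X∖int(X∖A) = X∖{} = {s, q, r, p}
∂A = {s, q, r, p} minus {s, q, r} = {p}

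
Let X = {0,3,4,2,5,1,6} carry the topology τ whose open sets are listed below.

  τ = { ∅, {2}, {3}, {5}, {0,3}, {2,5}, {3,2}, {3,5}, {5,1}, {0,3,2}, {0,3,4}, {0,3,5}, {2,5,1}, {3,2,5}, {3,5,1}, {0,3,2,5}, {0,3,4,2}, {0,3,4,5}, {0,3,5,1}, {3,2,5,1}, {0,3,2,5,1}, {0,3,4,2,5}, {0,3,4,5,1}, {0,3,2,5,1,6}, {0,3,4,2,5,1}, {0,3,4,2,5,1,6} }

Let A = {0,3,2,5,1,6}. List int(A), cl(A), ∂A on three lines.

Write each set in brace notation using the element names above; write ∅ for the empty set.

interior: largest open inside A is {0,3,2,5,1,6} (from ∅, {2}, {5}, {3}, {5,1}, {3,2}, {3,5}, {2,5}, {0,3}, {3,2,5}, {3,5,1}, {0,3,2}, {0,3,5}, {2,5,1}, {0,3,2,5}, {0,3,5,1}, {3,2,5,1}, {0,3,2,5,1}, {0,3,2,5,1,6})
cl via duality: int({4}) = ∅, so X∖∅ = {0,3,4,2,5,1,6}
cl∖int = {4}

int(A) = {0,3,2,5,1,6}
cl(A)  = {0,3,4,2,5,1,6}
∂A     = {4}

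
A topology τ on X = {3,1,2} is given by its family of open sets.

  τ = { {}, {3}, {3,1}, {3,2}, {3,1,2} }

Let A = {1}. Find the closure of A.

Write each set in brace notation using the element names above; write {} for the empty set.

closure: X∖int(X∖A) = X∖{3,2} = {1}

{1}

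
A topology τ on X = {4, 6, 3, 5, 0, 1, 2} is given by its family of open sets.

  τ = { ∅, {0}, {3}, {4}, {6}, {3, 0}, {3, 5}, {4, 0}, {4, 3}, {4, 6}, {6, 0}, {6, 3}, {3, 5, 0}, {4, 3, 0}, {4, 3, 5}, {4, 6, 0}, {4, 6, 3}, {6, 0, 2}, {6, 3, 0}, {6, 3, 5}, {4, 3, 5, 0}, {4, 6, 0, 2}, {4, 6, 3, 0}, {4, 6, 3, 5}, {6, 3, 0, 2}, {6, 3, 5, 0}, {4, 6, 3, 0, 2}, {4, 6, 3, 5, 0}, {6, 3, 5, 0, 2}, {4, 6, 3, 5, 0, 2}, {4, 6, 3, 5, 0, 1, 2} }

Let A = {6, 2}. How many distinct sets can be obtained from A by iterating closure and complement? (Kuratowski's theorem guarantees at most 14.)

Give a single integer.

6

complement {4, 3, 5, 0, 1}; its interior {4, 3, 5, 0}; cl(A) = X∖{4, 3, 5, 0} = {6, 1, 2}
With k = closure, c = complement:
  1. A     = {6, 2}
  2. kA    = {6, 1, 2}
  3. cA    = {4, 3, 5, 0, 1}
  4. ckA   = {4, 3, 5, 0}
  5. kcA   = {4, 3, 5, 0, 1, 2}
  6. ckcA  = {6}
k, c of each give nothing new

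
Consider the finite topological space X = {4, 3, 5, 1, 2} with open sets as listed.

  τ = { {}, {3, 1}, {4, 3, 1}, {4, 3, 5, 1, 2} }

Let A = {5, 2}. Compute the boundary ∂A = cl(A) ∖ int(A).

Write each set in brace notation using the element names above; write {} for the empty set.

U open, U⊆A: {}. int(A) = ⋃ = {}
X∖A={4, 3, 1}, int(X∖A)={4, 3, 1}, hence cl(A)={5, 2}
∂A: remove int from cl → {5, 2}

{5, 2}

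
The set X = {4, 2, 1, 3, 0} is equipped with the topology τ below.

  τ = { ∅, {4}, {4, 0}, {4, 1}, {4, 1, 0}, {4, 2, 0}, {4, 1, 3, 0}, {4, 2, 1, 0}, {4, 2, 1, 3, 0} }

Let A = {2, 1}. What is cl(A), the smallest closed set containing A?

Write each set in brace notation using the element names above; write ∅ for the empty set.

X∖A={4, 3, 0}, int(X∖A)={4, 0}, hence cl(A)={2, 1, 3}

{2, 1, 3}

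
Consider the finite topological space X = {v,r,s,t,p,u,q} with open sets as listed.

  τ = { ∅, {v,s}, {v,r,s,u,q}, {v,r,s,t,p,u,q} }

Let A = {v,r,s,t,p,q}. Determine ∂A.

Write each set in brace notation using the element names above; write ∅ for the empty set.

{r,t,p,u,q}

U open, U⊆A: ∅, {v,s}. int(A) = ⋃ = {v,s}
X∖A={u}, int(X∖A)=∅, hence cl(A)={v,r,s,t,p,u,q}
∂A: remove int from cl → {r,t,p,u,q}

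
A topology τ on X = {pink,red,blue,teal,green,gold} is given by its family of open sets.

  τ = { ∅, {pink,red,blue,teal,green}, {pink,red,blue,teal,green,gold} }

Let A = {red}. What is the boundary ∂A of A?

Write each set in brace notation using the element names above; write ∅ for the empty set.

interior: largest open inside A is ∅ (from ∅)
cl via duality: int({pink,blue,teal,green,gold}) = ∅, so X∖∅ = {pink,red,blue,teal,green,gold}
cl∖int = {pink,red,blue,teal,green,gold}

{pink,red,blue,teal,green,gold}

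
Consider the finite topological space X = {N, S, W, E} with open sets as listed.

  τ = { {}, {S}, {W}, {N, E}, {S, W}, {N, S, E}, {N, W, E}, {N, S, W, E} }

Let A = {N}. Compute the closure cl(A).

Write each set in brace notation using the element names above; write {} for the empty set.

cl via duality: int({S, W, E}) = {S, W}, so X∖{S, W} = {N, E}

{N, E}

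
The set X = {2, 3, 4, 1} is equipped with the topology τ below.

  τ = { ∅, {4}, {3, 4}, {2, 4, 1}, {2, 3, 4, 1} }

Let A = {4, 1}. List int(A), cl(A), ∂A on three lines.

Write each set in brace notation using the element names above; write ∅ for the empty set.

opens ⊆ A: ∅, {4}; union → int = {4}
complement {2, 3}; its interior ∅; cl(A) = X∖∅ = {2, 3, 4, 1}
boundary = {2, 3, 4, 1} ∖ {4} = {2, 3, 1}

int(A) = {4}
cl(A)  = {2, 3, 4, 1}
∂A     = {2, 3, 1}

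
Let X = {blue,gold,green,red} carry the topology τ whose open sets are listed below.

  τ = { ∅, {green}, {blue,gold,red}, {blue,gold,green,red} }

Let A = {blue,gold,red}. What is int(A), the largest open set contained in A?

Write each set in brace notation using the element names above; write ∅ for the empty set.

{blue,gold,red}

U open, U⊆A: ∅, {blue,gold,red}. int(A) = ⋃ = {blue,gold,red}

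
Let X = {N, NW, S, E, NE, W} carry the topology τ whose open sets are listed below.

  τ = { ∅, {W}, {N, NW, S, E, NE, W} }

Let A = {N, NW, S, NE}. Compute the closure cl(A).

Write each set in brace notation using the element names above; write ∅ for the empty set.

complement {E, W}; its interior {W}; cl(A) = X∖{W} = {N, NW, S, E, NE}

{N, NW, S, E, NE}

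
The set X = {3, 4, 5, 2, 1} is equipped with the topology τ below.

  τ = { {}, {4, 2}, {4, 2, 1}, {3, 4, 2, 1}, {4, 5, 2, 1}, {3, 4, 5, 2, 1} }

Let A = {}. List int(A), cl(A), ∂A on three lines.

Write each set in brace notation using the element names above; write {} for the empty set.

int(A) = {}
cl(A)  = {}
∂A     = {}

U open, U⊆A: {}. int(A) = ⋃ = {}
X∖A={3, 4, 5, 2, 1}, int(X∖A)={3, 4, 5, 2, 1}, hence cl(A)={}
∂A: remove int from cl → {}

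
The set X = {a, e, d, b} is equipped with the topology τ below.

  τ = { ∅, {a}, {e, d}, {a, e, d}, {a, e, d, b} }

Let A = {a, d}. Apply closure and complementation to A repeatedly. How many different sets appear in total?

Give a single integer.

closure: X∖int(X∖A) = X∖∅ = {a, e, d, b}
Let k=closure and c=complement:
  1. A     = {a, d}
  2. kA    = {a, e, d, b}
  3. cA    = {e, b}
  4. ckA   = ∅
  5. kcA   = {e, d, b}
  6. ckcA  = {a}
  7. kckcA = {a, b}
  8. ckckcA = {e, d}
— saturated at 8

8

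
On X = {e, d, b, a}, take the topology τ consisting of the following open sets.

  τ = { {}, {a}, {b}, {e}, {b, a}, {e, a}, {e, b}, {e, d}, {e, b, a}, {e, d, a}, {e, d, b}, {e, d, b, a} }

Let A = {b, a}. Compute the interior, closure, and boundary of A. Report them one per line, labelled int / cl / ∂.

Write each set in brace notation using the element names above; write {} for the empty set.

int(A) = {b, a}
cl(A)  = {b, a}
∂A     = {}

U open, U⊆A: {}, {b}, {a}, {b, a}. int(A) = ⋃ = {b, a}
X∖A={e, d}, int(X∖A)={e, d}, hence cl(A)={b, a}
∂A: remove int from cl → {}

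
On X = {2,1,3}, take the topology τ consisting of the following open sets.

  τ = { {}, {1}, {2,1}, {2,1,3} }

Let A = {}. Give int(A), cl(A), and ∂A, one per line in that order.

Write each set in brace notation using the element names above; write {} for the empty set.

U open, U⊆A: {}. int(A) = ⋃ = {}
X∖A={2,1,3}, int(X∖A)={2,1,3}, hence cl(A)={}
∂A: remove int from cl → {}

int(A) = {}
cl(A)  = {}
∂A     = {}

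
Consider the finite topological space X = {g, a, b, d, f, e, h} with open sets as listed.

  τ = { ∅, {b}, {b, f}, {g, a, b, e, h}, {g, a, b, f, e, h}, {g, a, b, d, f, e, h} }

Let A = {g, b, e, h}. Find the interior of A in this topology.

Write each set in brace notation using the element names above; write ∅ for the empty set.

U open, U⊆A: ∅, {b}. int(A) = ⋃ = {b}

{b}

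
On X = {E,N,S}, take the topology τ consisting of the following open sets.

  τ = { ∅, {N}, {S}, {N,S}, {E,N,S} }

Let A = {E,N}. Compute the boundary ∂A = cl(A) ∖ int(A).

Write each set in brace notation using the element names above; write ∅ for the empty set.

{E}

interior: largest open inside A is {N} (from ∅, {N})
cl via duality: int({S}) = {S}, so X∖{S} = {E,N}
cl∖int = {E}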